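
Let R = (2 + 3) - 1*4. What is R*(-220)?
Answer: -220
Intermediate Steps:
R = 1 (R = 5 - 4 = 1)
R*(-220) = 1*(-220) = -220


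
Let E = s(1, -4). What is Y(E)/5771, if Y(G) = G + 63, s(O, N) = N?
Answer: 59/5771 ≈ 0.010224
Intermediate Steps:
E = -4
Y(G) = 63 + G
Y(E)/5771 = (63 - 4)/5771 = 59*(1/5771) = 59/5771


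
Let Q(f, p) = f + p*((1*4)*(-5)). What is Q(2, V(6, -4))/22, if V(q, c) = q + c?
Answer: -19/11 ≈ -1.7273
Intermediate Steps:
V(q, c) = c + q
Q(f, p) = f - 20*p (Q(f, p) = f + p*(4*(-5)) = f + p*(-20) = f - 20*p)
Q(2, V(6, -4))/22 = (2 - 20*(-4 + 6))/22 = (2 - 20*2)*(1/22) = (2 - 40)*(1/22) = -38*1/22 = -19/11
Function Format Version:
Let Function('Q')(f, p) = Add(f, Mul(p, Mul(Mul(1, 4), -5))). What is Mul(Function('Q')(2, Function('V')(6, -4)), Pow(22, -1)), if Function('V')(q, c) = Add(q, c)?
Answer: Rational(-19, 11) ≈ -1.7273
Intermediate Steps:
Function('V')(q, c) = Add(c, q)
Function('Q')(f, p) = Add(f, Mul(-20, p)) (Function('Q')(f, p) = Add(f, Mul(p, Mul(4, -5))) = Add(f, Mul(p, -20)) = Add(f, Mul(-20, p)))
Mul(Function('Q')(2, Function('V')(6, -4)), Pow(22, -1)) = Mul(Add(2, Mul(-20, Add(-4, 6))), Pow(22, -1)) = Mul(Add(2, Mul(-20, 2)), Rational(1, 22)) = Mul(Add(2, -40), Rational(1, 22)) = Mul(-38, Rational(1, 22)) = Rational(-19, 11)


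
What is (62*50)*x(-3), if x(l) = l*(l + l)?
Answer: 55800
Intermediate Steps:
x(l) = 2*l**2 (x(l) = l*(2*l) = 2*l**2)
(62*50)*x(-3) = (62*50)*(2*(-3)**2) = 3100*(2*9) = 3100*18 = 55800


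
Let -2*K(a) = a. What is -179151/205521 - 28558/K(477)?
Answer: 3884360803/32677839 ≈ 118.87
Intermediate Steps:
K(a) = -a/2
-179151/205521 - 28558/K(477) = -179151/205521 - 28558/((-1/2*477)) = -179151*1/205521 - 28558/(-477/2) = -59717/68507 - 28558*(-2/477) = -59717/68507 + 57116/477 = 3884360803/32677839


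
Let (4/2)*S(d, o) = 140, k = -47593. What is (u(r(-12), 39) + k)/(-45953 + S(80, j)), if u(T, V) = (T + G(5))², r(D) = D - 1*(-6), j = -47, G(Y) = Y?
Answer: 47592/45883 ≈ 1.0372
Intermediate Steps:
S(d, o) = 70 (S(d, o) = (½)*140 = 70)
r(D) = 6 + D (r(D) = D + 6 = 6 + D)
u(T, V) = (5 + T)² (u(T, V) = (T + 5)² = (5 + T)²)
(u(r(-12), 39) + k)/(-45953 + S(80, j)) = ((5 + (6 - 12))² - 47593)/(-45953 + 70) = ((5 - 6)² - 47593)/(-45883) = ((-1)² - 47593)*(-1/45883) = (1 - 47593)*(-1/45883) = -47592*(-1/45883) = 47592/45883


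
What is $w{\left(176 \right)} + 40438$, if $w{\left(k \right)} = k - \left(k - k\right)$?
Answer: $40614$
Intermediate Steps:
$w{\left(k \right)} = k$ ($w{\left(k \right)} = k - 0 = k + 0 = k$)
$w{\left(176 \right)} + 40438 = 176 + 40438 = 40614$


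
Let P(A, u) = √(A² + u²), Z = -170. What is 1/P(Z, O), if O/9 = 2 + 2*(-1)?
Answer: 1/170 ≈ 0.0058824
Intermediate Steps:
O = 0 (O = 9*(2 + 2*(-1)) = 9*(2 - 2) = 9*0 = 0)
1/P(Z, O) = 1/(√((-170)² + 0²)) = 1/(√(28900 + 0)) = 1/(√28900) = 1/170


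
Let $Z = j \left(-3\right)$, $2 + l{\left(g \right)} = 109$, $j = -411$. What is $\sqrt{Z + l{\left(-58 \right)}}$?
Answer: $2 \sqrt{335} \approx 36.606$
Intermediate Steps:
$l{\left(g \right)} = 107$ ($l{\left(g \right)} = -2 + 109 = 107$)
$Z = 1233$ ($Z = \left(-411\right) \left(-3\right) = 1233$)
$\sqrt{Z + l{\left(-58 \right)}} = \sqrt{1233 + 107} = \sqrt{1340} = 2 \sqrt{335}$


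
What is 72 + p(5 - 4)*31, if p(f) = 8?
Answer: 320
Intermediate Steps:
72 + p(5 - 4)*31 = 72 + 8*31 = 72 + 248 = 320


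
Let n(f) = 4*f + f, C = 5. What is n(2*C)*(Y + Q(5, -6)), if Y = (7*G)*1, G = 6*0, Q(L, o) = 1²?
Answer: 50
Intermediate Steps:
Q(L, o) = 1
n(f) = 5*f
G = 0
Y = 0 (Y = (7*0)*1 = 0*1 = 0)
n(2*C)*(Y + Q(5, -6)) = (5*(2*5))*(0 + 1) = (5*10)*1 = 50*1 = 50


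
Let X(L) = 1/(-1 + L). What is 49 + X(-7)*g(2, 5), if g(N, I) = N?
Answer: 195/4 ≈ 48.750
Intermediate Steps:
49 + X(-7)*g(2, 5) = 49 + 2/(-1 - 7) = 49 + 2/(-8) = 49 - ⅛*2 = 49 - ¼ = 195/4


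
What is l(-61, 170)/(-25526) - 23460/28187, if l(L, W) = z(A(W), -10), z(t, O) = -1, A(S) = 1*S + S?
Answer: -598811773/719501362 ≈ -0.83226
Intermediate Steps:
A(S) = 2*S (A(S) = S + S = 2*S)
l(L, W) = -1
l(-61, 170)/(-25526) - 23460/28187 = -1/(-25526) - 23460/28187 = -1*(-1/25526) - 23460*1/28187 = 1/25526 - 23460/28187 = -598811773/719501362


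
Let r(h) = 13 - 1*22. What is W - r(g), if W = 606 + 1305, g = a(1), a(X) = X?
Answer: 1920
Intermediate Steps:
g = 1
r(h) = -9 (r(h) = 13 - 22 = -9)
W = 1911
W - r(g) = 1911 - 1*(-9) = 1911 + 9 = 1920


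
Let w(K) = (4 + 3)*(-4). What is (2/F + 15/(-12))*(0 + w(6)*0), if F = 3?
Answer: 0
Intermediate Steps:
w(K) = -28 (w(K) = 7*(-4) = -28)
(2/F + 15/(-12))*(0 + w(6)*0) = (2/3 + 15/(-12))*(0 - 28*0) = (2*(⅓) + 15*(-1/12))*(0 + 0) = (⅔ - 5/4)*0 = -7/12*0 = 0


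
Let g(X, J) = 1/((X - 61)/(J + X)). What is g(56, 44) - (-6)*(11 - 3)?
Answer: 28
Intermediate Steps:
g(X, J) = (J + X)/(-61 + X) (g(X, J) = 1/((-61 + X)/(J + X)) = (J + X)/(-61 + X))
g(56, 44) - (-6)*(11 - 3) = (44 + 56)/(-61 + 56) - (-6)*(11 - 3) = 100/(-5) - (-6)*8 = -1/5*100 - 1*(-48) = -20 + 48 = 28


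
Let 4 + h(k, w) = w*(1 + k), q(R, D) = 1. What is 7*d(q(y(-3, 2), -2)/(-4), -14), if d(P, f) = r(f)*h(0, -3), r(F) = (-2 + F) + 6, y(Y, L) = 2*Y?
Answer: 490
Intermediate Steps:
h(k, w) = -4 + w*(1 + k)
r(F) = 4 + F
d(P, f) = -28 - 7*f (d(P, f) = (4 + f)*(-4 - 3 + 0*(-3)) = (4 + f)*(-4 - 3 + 0) = (4 + f)*(-7) = -28 - 7*f)
7*d(q(y(-3, 2), -2)/(-4), -14) = 7*(-28 - 7*(-14)) = 7*(-28 + 98) = 7*70 = 490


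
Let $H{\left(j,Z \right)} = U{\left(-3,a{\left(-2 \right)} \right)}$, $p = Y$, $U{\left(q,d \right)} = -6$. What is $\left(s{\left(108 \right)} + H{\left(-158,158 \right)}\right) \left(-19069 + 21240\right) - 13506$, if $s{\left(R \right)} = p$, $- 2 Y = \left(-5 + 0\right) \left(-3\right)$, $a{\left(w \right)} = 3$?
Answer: $- \frac{85629}{2} \approx -42815.0$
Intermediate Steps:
$Y = - \frac{15}{2}$ ($Y = - \frac{\left(-5 + 0\right) \left(-3\right)}{2} = - \frac{\left(-5\right) \left(-3\right)}{2} = \left(- \frac{1}{2}\right) 15 = - \frac{15}{2} \approx -7.5$)
$p = - \frac{15}{2} \approx -7.5$
$H{\left(j,Z \right)} = -6$
$s{\left(R \right)} = - \frac{15}{2}$
$\left(s{\left(108 \right)} + H{\left(-158,158 \right)}\right) \left(-19069 + 21240\right) - 13506 = \left(- \frac{15}{2} - 6\right) \left(-19069 + 21240\right) - 13506 = \left(- \frac{27}{2}\right) 2171 - 13506 = - \frac{58617}{2} - 13506 = - \frac{85629}{2}$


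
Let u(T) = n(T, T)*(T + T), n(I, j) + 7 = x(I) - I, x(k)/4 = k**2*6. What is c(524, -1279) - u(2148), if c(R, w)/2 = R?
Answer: -475702699088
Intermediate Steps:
x(k) = 24*k**2 (x(k) = 4*(k**2*6) = 4*(6*k**2) = 24*k**2)
c(R, w) = 2*R
n(I, j) = -7 - I + 24*I**2 (n(I, j) = -7 + (24*I**2 - I) = -7 + (-I + 24*I**2) = -7 - I + 24*I**2)
u(T) = 2*T*(-7 - T + 24*T**2) (u(T) = (-7 - T + 24*T**2)*(T + T) = (-7 - T + 24*T**2)*(2*T) = 2*T*(-7 - T + 24*T**2))
c(524, -1279) - u(2148) = 2*524 - 2*2148*(-7 - 1*2148 + 24*2148**2) = 1048 - 2*2148*(-7 - 2148 + 24*4613904) = 1048 - 2*2148*(-7 - 2148 + 110733696) = 1048 - 2*2148*110731541 = 1048 - 1*475702700136 = 1048 - 475702700136 = -475702699088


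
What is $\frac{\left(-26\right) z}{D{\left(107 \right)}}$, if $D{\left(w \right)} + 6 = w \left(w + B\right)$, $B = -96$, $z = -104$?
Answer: $\frac{2704}{1171} \approx 2.3091$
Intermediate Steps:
$D{\left(w \right)} = -6 + w \left(-96 + w\right)$ ($D{\left(w \right)} = -6 + w \left(w - 96\right) = -6 + w \left(-96 + w\right)$)
$\frac{\left(-26\right) z}{D{\left(107 \right)}} = \frac{\left(-26\right) \left(-104\right)}{-6 + 107^{2} - 10272} = \frac{2704}{-6 + 11449 - 10272} = \frac{2704}{1171}$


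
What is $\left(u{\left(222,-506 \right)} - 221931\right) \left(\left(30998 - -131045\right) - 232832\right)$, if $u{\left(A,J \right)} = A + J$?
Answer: $15730377635$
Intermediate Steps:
$\left(u{\left(222,-506 \right)} - 221931\right) \left(\left(30998 - -131045\right) - 232832\right) = \left(\left(222 - 506\right) - 221931\right) \left(\left(30998 - -131045\right) - 232832\right) = \left(-284 - 221931\right) \left(\left(30998 + 131045\right) - 232832\right) = - 222215 \left(162043 - 232832\right) = \left(-222215\right) \left(-70789\right) = 15730377635$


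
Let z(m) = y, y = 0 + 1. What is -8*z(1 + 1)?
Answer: -8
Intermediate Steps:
y = 1
z(m) = 1
-8*z(1 + 1) = -8*1 = -8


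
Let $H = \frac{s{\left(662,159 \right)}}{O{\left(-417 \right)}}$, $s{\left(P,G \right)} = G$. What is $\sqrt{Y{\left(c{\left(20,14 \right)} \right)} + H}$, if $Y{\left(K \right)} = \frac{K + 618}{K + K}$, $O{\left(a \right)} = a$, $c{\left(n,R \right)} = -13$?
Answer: $\frac{3 i \sqrt{34322158}}{3614} \approx 4.8632 i$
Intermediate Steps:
$Y{\left(K \right)} = \frac{618 + K}{2 K}$
$H = - \frac{53}{139}$ ($H = \frac{159}{-417} = 159 \left(- \frac{1}{417}\right) = - \frac{53}{139} \approx -0.38129$)
$\sqrt{Y{\left(c{\left(20,14 \right)} \right)} + H} = \sqrt{\frac{618 - 13}{2 \left(-13\right)} - \frac{53}{139}} = \sqrt{\frac{1}{2} \left(- \frac{1}{13}\right) 605 - \frac{53}{139}} = \sqrt{- \frac{605}{26} - \frac{53}{139}} = \sqrt{- \frac{85473}{3614}} = \frac{3 i \sqrt{34322158}}{3614}$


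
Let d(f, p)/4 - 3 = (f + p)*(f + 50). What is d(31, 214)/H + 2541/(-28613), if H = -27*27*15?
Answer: -766476377/104294385 ≈ -7.3492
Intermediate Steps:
d(f, p) = 12 + 4*(50 + f)*(f + p) (d(f, p) = 12 + 4*((f + p)*(f + 50)) = 12 + 4*((f + p)*(50 + f)) = 12 + 4*((50 + f)*(f + p)) = 12 + 4*(50 + f)*(f + p))
H = -10935 (H = -729*15 = -10935)
d(31, 214)/H + 2541/(-28613) = (12 + 4*31**2 + 200*31 + 200*214 + 4*31*214)/(-10935) + 2541/(-28613) = (12 + 4*961 + 6200 + 42800 + 26536)*(-1/10935) + 2541*(-1/28613) = (12 + 3844 + 6200 + 42800 + 26536)*(-1/10935) - 2541/28613 = 79392*(-1/10935) - 2541/28613 = -26464/3645 - 2541/28613 = -766476377/104294385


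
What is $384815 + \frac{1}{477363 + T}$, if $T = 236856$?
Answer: $\frac{274842184486}{714219} \approx 3.8482 \cdot 10^{5}$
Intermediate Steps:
$384815 + \frac{1}{477363 + T} = 384815 + \frac{1}{477363 + 236856} = 384815 + \frac{1}{714219} = \frac{274842184486}{714219}$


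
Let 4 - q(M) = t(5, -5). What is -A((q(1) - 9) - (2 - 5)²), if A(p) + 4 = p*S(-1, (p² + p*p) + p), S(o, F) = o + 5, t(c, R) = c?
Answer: 80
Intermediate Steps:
q(M) = -1 (q(M) = 4 - 1*5 = 4 - 5 = -1)
S(o, F) = 5 + o
A(p) = -4 + 4*p (A(p) = -4 + p*(5 - 1) = -4 + p*4 = -4 + 4*p)
-A((q(1) - 9) - (2 - 5)²) = -(-4 + 4*((-1 - 9) - (2 - 5)²)) = -(-4 + 4*(-10 - 1*(-3)²)) = -(-4 + 4*(-10 - 1*9)) = -(-4 + 4*(-10 - 9)) = -(-4 + 4*(-19)) = -(-4 - 76) = -1*(-80) = 80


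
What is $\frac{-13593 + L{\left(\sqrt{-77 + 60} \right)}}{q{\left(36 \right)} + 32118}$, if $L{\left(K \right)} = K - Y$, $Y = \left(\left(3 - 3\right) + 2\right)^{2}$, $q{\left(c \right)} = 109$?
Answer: $- \frac{13597}{32227} + \frac{i \sqrt{17}}{32227} \approx -0.42191 + 0.00012794 i$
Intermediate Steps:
$Y = 4$ ($Y = \left(0 + 2\right)^{2} = 2^{2} = 4$)
$L{\left(K \right)} = -4 + K$ ($L{\left(K \right)} = K - 4 = -4 + K$)
$\frac{-13593 + L{\left(\sqrt{-77 + 60} \right)}}{q{\left(36 \right)} + 32118} = \frac{-13593 - \left(4 - \sqrt{-77 + 60}\right)}{109 + 32118} = \frac{-13593 - \left(4 - \sqrt{-17}\right)}{32227} = \left(-13593 - \left(4 - i \sqrt{17}\right)\right) \frac{1}{32227} = \left(-13597 + i \sqrt{17}\right) \frac{1}{32227} = - \frac{13597}{32227} + \frac{i \sqrt{17}}{32227}$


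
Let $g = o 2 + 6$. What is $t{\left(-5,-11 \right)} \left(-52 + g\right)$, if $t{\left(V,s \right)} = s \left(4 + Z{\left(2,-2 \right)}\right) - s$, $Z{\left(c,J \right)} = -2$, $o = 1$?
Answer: $484$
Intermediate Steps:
$g = 8$ ($g = 1 \cdot 2 + 6 = 2 + 6 = 8$)
$t{\left(V,s \right)} = s$ ($t{\left(V,s \right)} = s \left(4 - 2\right) - s = s 2 - s = 2 s - s = s$)
$t{\left(-5,-11 \right)} \left(-52 + g\right) = - 11 \left(-52 + 8\right) = \left(-11\right) \left(-44\right) = 484$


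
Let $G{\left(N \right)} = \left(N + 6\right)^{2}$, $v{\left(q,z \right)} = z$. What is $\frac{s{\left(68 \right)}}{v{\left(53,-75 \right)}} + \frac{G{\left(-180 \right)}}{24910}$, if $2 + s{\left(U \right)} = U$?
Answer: $\frac{20888}{62275} \approx 0.33542$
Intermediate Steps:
$G{\left(N \right)} = \left(6 + N\right)^{2}$
$s{\left(U \right)} = -2 + U$
$\frac{s{\left(68 \right)}}{v{\left(53,-75 \right)}} + \frac{G{\left(-180 \right)}}{24910} = \frac{-2 + 68}{-75} + \frac{\left(6 - 180\right)^{2}}{24910} = 66 \left(- \frac{1}{75}\right) + \left(-174\right)^{2} \cdot \frac{1}{24910} = - \frac{22}{25} + 30276 \cdot \frac{1}{24910} = - \frac{22}{25} + \frac{15138}{12455} = \frac{20888}{62275}$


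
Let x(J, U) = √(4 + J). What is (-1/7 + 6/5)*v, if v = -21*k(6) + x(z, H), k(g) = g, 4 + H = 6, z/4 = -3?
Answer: -666/5 + 74*I*√2/35 ≈ -133.2 + 2.9901*I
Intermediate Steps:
z = -12 (z = 4*(-3) = -12)
H = 2 (H = -4 + 6 = 2)
v = -126 + 2*I*√2 (v = -21*6 + √(4 - 12) = -126 + √(-8) = -126 + 2*I*√2 ≈ -126.0 + 2.8284*I)
(-1/7 + 6/5)*v = (-1/7 + 6/5)*(-126 + 2*I*√2) = (-1*⅐ + 6*(⅕))*(-126 + 2*I*√2) = (-⅐ + 6/5)*(-126 + 2*I*√2) = 37*(-126 + 2*I*√2)/35 = -666/5 + 74*I*√2/35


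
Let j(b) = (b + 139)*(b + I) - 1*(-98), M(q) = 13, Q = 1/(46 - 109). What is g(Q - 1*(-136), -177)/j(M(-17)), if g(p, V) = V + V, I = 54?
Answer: -177/5141 ≈ -0.034429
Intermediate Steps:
Q = -1/63 (Q = 1/(-63) = -1/63 ≈ -0.015873)
g(p, V) = 2*V
j(b) = 98 + (54 + b)*(139 + b) (j(b) = (b + 139)*(b + 54) - 1*(-98) = (139 + b)*(54 + b) + 98 = (54 + b)*(139 + b) + 98 = 98 + (54 + b)*(139 + b))
g(Q - 1*(-136), -177)/j(M(-17)) = (2*(-177))/(7604 + 13² + 193*13) = -354/(7604 + 169 + 2509) = -354/10282 = -354*1/10282 = -177/5141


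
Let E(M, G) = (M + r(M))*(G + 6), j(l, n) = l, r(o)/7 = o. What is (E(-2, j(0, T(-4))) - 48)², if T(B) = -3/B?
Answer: 20736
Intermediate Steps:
r(o) = 7*o
E(M, G) = 8*M*(6 + G) (E(M, G) = (M + 7*M)*(G + 6) = (8*M)*(6 + G) = 8*M*(6 + G))
(E(-2, j(0, T(-4))) - 48)² = (8*(-2)*(6 + 0) - 48)² = (8*(-2)*6 - 48)² = (-96 - 48)² = (-144)² = 20736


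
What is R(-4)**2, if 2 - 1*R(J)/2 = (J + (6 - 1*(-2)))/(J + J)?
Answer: 25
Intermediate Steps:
R(J) = 4 - (8 + J)/J (R(J) = 4 - 2*(J + (6 - 1*(-2)))/(J + J) = 4 - 2*(J + (6 + 2))/(2*J) = 4 - 2*(J + 8)*1/(2*J) = 4 - 2*(8 + J)*1/(2*J) = 4 - (8 + J)/J)
R(-4)**2 = (3 - 8/(-4))**2 = (3 - 8*(-1/4))**2 = (3 + 2)**2 = 5**2 = 25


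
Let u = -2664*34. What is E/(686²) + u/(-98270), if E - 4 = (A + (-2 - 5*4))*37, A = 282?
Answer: 5446306722/5780683615 ≈ 0.94216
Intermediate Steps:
u = -90576
E = 9624 (E = 4 + (282 + (-2 - 5*4))*37 = 4 + (282 + (-2 - 20))*37 = 4 + (282 - 22)*37 = 4 + 260*37 = 4 + 9620 = 9624)
E/(686²) + u/(-98270) = 9624/(686²) - 90576/(-98270) = 9624/470596 - 90576*(-1/98270) = 9624*(1/470596) + 45288/49135 = 2406/117649 + 45288/49135 = 5446306722/5780683615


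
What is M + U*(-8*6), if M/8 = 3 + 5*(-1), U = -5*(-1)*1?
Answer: -256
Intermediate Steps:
U = 5 (U = 5*1 = 5)
M = -16 (M = 8*(3 + 5*(-1)) = 8*(3 - 5) = 8*(-2) = -16)
M + U*(-8*6) = -16 + 5*(-8*6) = -16 + 5*(-48) = -16 - 240 = -256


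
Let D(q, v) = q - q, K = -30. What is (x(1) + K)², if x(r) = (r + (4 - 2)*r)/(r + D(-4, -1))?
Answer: 729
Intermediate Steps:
D(q, v) = 0
x(r) = 3 (x(r) = (r + (4 - 2)*r)/(r + 0) = (r + 2*r)/r = (3*r)/r = 3)
(x(1) + K)² = (3 - 30)² = (-27)² = 729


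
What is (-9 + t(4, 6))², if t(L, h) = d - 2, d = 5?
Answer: 36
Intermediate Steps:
t(L, h) = 3 (t(L, h) = 5 - 2 = 3)
(-9 + t(4, 6))² = (-9 + 3)² = (-6)² = 36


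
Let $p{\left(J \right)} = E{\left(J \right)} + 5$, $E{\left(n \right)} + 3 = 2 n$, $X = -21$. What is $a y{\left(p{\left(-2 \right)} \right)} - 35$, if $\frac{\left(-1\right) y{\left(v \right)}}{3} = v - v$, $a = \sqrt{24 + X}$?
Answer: $-35$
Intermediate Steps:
$E{\left(n \right)} = -3 + 2 n$
$a = \sqrt{3}$ ($a = \sqrt{24 - 21} = \sqrt{3} \approx 1.732$)
$p{\left(J \right)} = 2 + 2 J$ ($p{\left(J \right)} = \left(-3 + 2 J\right) + 5 = 2 + 2 J$)
$y{\left(v \right)} = 0$ ($y{\left(v \right)} = - 3 \left(v - v\right) = \left(-3\right) 0 = 0$)
$a y{\left(p{\left(-2 \right)} \right)} - 35 = \sqrt{3} \cdot 0 - 35 = 0 - 35 = -35$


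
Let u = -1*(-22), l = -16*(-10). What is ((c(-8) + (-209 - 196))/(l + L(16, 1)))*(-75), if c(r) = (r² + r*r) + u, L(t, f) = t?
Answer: 19125/176 ≈ 108.66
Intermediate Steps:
l = 160
u = 22
c(r) = 22 + 2*r² (c(r) = (r² + r*r) + 22 = (r² + r²) + 22 = 2*r² + 22 = 22 + 2*r²)
((c(-8) + (-209 - 196))/(l + L(16, 1)))*(-75) = (((22 + 2*(-8)²) + (-209 - 196))/(160 + 16))*(-75) = (((22 + 2*64) - 405)/176)*(-75) = (((22 + 128) - 405)*(1/176))*(-75) = ((150 - 405)*(1/176))*(-75) = -255*1/176*(-75) = -255/176*(-75) = 19125/176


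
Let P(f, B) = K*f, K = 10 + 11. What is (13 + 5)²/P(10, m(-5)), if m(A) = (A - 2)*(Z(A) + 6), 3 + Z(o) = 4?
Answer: 54/35 ≈ 1.5429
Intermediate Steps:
Z(o) = 1 (Z(o) = -3 + 4 = 1)
K = 21
m(A) = -14 + 7*A (m(A) = (A - 2)*(1 + 6) = (-2 + A)*7 = -14 + 7*A)
P(f, B) = 21*f
(13 + 5)²/P(10, m(-5)) = (13 + 5)²/((21*10)) = 18²/210 = 324*(1/210) = 54/35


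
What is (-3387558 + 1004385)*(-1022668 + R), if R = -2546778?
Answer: 8506607332158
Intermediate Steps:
(-3387558 + 1004385)*(-1022668 + R) = (-3387558 + 1004385)*(-1022668 - 2546778) = -2383173*(-3569446) = 8506607332158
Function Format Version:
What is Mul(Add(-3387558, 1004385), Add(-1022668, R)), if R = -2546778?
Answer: 8506607332158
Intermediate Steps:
Mul(Add(-3387558, 1004385), Add(-1022668, R)) = Mul(Add(-3387558, 1004385), Add(-1022668, -2546778)) = Mul(-2383173, -3569446) = 8506607332158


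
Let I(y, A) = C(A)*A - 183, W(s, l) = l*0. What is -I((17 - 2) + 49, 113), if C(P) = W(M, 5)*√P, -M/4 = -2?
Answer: 183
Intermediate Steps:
M = 8 (M = -4*(-2) = 8)
W(s, l) = 0
C(P) = 0 (C(P) = 0*√P = 0)
I(y, A) = -183 (I(y, A) = 0*A - 183 = 0 - 183 = -183)
-I((17 - 2) + 49, 113) = -1*(-183) = 183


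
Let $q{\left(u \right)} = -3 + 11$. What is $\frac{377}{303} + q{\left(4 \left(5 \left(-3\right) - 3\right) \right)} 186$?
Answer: $\frac{451241}{303} \approx 1489.2$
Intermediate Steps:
$q{\left(u \right)} = 8$
$\frac{377}{303} + q{\left(4 \left(5 \left(-3\right) - 3\right) \right)} 186 = \frac{377}{303} + 8 \cdot 186 = 377 \cdot \frac{1}{303} + 1488 = \frac{377}{303} + 1488 = \frac{451241}{303}$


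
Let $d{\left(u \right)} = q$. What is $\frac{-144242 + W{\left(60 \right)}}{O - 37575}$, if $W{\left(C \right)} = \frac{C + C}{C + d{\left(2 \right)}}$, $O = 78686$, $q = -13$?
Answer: $- \frac{6779254}{1932217} \approx -3.5085$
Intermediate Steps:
$d{\left(u \right)} = -13$
$W{\left(C \right)} = \frac{2 C}{-13 + C}$ ($W{\left(C \right)} = \frac{C + C}{C - 13} = \frac{2 C}{-13 + C}$)
$\frac{-144242 + W{\left(60 \right)}}{O - 37575} = \frac{-144242 + 2 \cdot 60 \frac{1}{-13 + 60}}{78686 - 37575} = \frac{-144242 + 2 \cdot 60 \cdot \frac{1}{47}}{41111} = \left(-144242 + 2 \cdot 60 \cdot \frac{1}{47}\right) \frac{1}{41111} = \left(-144242 + \frac{120}{47}\right) \frac{1}{41111} = \left(- \frac{6779254}{47}\right) \frac{1}{41111} = - \frac{6779254}{1932217}$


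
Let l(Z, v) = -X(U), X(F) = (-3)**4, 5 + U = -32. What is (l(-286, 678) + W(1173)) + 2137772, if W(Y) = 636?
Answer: 2138327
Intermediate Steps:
U = -37 (U = -5 - 32 = -37)
X(F) = 81
l(Z, v) = -81 (l(Z, v) = -1*81 = -81)
(l(-286, 678) + W(1173)) + 2137772 = (-81 + 636) + 2137772 = 555 + 2137772 = 2138327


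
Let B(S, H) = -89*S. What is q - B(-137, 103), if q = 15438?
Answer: 3245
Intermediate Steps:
q - B(-137, 103) = 15438 - (-89)*(-137) = 15438 - 1*12193 = 15438 - 12193 = 3245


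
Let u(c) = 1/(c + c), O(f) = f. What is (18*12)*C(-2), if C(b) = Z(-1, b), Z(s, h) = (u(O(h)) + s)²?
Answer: 675/2 ≈ 337.50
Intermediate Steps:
u(c) = 1/(2*c)
Z(s, h) = (s + 1/(2*h))² (Z(s, h) = (1/(2*h) + s)² = (s + 1/(2*h))²)
C(b) = (-1 + 1/(2*b))²
(18*12)*C(-2) = (18*12)*((¼)*(-1 + 2*(-2))²/(-2)²) = 216*((¼)*(¼)*(-1 - 4)²) = 216*((¼)*(¼)*(-5)²) = 216*((¼)*(¼)*25) = 216*(25/16) = 675/2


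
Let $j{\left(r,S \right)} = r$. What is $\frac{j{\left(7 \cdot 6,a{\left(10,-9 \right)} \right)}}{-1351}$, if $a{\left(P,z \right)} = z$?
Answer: $- \frac{6}{193} \approx -0.031088$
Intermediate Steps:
$\frac{j{\left(7 \cdot 6,a{\left(10,-9 \right)} \right)}}{-1351} = \frac{7 \cdot 6}{-1351} = 42 \left(- \frac{1}{1351}\right) = - \frac{6}{193}$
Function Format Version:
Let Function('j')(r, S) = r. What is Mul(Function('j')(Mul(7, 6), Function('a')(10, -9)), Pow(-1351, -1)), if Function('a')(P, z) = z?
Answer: Rational(-6, 193) ≈ -0.031088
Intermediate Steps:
Mul(Function('j')(Mul(7, 6), Function('a')(10, -9)), Pow(-1351, -1)) = Mul(Mul(7, 6), Pow(-1351, -1)) = Mul(42, Rational(-1, 1351)) = Rational(-6, 193)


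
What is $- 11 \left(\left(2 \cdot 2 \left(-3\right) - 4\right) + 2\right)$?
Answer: $154$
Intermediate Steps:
$- 11 \left(\left(2 \cdot 2 \left(-3\right) - 4\right) + 2\right) = - 11 \left(\left(4 \left(-3\right) - 4\right) + 2\right) = - 11 \left(\left(-12 - 4\right) + 2\right) = - 11 \left(-16 + 2\right) = \left(-11\right) \left(-14\right) = 154$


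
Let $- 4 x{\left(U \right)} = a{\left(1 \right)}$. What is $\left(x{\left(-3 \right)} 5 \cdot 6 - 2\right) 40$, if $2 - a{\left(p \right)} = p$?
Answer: $-380$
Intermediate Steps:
$a{\left(p \right)} = 2 - p$
$x{\left(U \right)} = - \frac{1}{4}$ ($x{\left(U \right)} = - \frac{2 - 1}{4} = \left(- \frac{1}{4}\right) 1 = - \frac{1}{4}$)
$\left(x{\left(-3 \right)} 5 \cdot 6 - 2\right) 40 = \left(- \frac{5 \cdot 6}{4} - 2\right) 40 = \left(\left(- \frac{1}{4}\right) 30 - 2\right) 40 = \left(- \frac{15}{2} - 2\right) 40 = \left(- \frac{19}{2}\right) 40 = -380$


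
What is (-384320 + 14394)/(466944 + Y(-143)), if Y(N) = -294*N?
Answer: -184963/254493 ≈ -0.72679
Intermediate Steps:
(-384320 + 14394)/(466944 + Y(-143)) = (-384320 + 14394)/(466944 - 294*(-143)) = -369926/(466944 + 42042) = -369926/508986 = -369926*1/508986 = -184963/254493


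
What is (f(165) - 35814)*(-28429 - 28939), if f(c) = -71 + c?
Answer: 2049184960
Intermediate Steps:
(f(165) - 35814)*(-28429 - 28939) = ((-71 + 165) - 35814)*(-28429 - 28939) = (94 - 35814)*(-57368) = -35720*(-57368) = 2049184960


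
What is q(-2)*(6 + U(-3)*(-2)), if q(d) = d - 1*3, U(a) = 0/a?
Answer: -30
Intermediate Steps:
U(a) = 0
q(d) = -3 + d (q(d) = d - 3 = -3 + d)
q(-2)*(6 + U(-3)*(-2)) = (-3 - 2)*(6 + 0*(-2)) = -5*(6 + 0) = -5*6 = -30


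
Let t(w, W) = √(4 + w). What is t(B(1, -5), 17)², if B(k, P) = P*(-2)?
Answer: 14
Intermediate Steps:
B(k, P) = -2*P
t(B(1, -5), 17)² = (√(4 - 2*(-5)))² = (√(4 + 10))² = (√14)² = 14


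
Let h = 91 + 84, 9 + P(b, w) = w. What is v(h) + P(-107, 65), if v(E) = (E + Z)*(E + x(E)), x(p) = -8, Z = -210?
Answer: -5789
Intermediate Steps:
P(b, w) = -9 + w
h = 175
v(E) = (-210 + E)*(-8 + E) (v(E) = (E - 210)*(E - 8) = (-210 + E)*(-8 + E))
v(h) + P(-107, 65) = (1680 + 175² - 218*175) + (-9 + 65) = (1680 + 30625 - 38150) + 56 = -5845 + 56 = -5789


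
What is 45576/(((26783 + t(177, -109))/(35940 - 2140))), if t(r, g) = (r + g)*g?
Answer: 513489600/6457 ≈ 79525.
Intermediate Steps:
t(r, g) = g*(g + r) (t(r, g) = (g + r)*g = g*(g + r))
45576/(((26783 + t(177, -109))/(35940 - 2140))) = 45576/(((26783 - 109*(-109 + 177))/(35940 - 2140))) = 45576/(((26783 - 109*68)/33800)) = 45576/(((26783 - 7412)*(1/33800))) = 45576/((19371*(1/33800))) = 45576/(19371/33800) = 45576*(33800/19371) = 513489600/6457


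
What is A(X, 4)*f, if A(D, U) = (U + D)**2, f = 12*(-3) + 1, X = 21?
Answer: -21875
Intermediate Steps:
f = -35 (f = -36 + 1 = -35)
A(D, U) = (D + U)**2
A(X, 4)*f = (21 + 4)**2*(-35) = 25**2*(-35) = 625*(-35) = -21875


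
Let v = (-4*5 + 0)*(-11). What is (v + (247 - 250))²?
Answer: 47089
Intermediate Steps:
v = 220 (v = (-20 + 0)*(-11) = -20*(-11) = 220)
(v + (247 - 250))² = (220 + (247 - 250))² = (220 - 3)² = 217² = 47089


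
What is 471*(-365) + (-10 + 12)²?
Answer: -171911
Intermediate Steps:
471*(-365) + (-10 + 12)² = -171915 + 2² = -171915 + 4 = -171911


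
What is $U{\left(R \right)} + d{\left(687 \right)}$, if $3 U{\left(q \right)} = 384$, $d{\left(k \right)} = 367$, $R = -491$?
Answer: $495$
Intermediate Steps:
$U{\left(q \right)} = 128$ ($U{\left(q \right)} = \frac{1}{3} \cdot 384 = 128$)
$U{\left(R \right)} + d{\left(687 \right)} = 128 + 367 = 495$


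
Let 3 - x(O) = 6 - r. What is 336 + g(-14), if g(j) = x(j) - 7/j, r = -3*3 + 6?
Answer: 661/2 ≈ 330.50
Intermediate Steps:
r = -3 (r = -9 + 6 = -3)
x(O) = -6 (x(O) = 3 - (6 - 1*(-3)) = 3 - (6 + 3) = 3 - 1*9 = 3 - 9 = -6)
g(j) = -6 - 7/j
336 + g(-14) = 336 + (-6 - 7/(-14)) = 336 + (-6 - 7*(-1/14)) = 336 + (-6 + 1/2) = 336 - 11/2 = 661/2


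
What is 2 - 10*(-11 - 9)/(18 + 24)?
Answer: 142/21 ≈ 6.7619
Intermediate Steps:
2 - 10*(-11 - 9)/(18 + 24) = 2 - (-200)/42 = 2 - 10*(-10/21) = 2 + 100/21 = 142/21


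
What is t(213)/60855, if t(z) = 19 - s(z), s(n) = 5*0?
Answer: 19/60855 ≈ 0.00031222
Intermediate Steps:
s(n) = 0
t(z) = 19 (t(z) = 19 - 1*0 = 19 + 0 = 19)
t(213)/60855 = 19/60855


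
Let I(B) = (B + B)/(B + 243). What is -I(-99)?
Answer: 11/8 ≈ 1.3750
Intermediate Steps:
I(B) = 2*B/(243 + B) (I(B) = (2*B)/(243 + B) = 2*B/(243 + B))
-I(-99) = -2*(-99)/(243 - 99) = -2*(-99)/144 = -1*(-11/8) = 11/8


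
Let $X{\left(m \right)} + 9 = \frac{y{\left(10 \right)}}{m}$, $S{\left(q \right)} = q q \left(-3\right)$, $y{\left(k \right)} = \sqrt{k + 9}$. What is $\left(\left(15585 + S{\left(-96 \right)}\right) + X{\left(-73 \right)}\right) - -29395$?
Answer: $17323 - \frac{\sqrt{19}}{73} \approx 17323.0$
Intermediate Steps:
$y{\left(k \right)} = \sqrt{9 + k}$
$S{\left(q \right)} = - 3 q^{2}$ ($S{\left(q \right)} = q^{2} \left(-3\right) = - 3 q^{2}$)
$X{\left(m \right)} = -9 + \frac{\sqrt{19}}{m}$ ($X{\left(m \right)} = -9 + \frac{\sqrt{9 + 10}}{m} = -9 + \frac{\sqrt{19}}{m}$)
$\left(\left(15585 + S{\left(-96 \right)}\right) + X{\left(-73 \right)}\right) - -29395 = \left(\left(15585 - 3 \left(-96\right)^{2}\right) - \left(9 - \frac{\sqrt{19}}{-73}\right)\right) - -29395 = \left(\left(15585 - 27648\right) - \left(9 - \sqrt{19} \left(- \frac{1}{73}\right)\right)\right) + 29395 = \left(\left(15585 - 27648\right) - \left(9 + \frac{\sqrt{19}}{73}\right)\right) + 29395 = \left(-12063 - \left(9 + \frac{\sqrt{19}}{73}\right)\right) + 29395 = \left(-12072 - \frac{\sqrt{19}}{73}\right) + 29395 = 17323 - \frac{\sqrt{19}}{73}$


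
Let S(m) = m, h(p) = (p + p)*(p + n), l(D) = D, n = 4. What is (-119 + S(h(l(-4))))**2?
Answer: 14161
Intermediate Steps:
h(p) = 2*p*(4 + p) (h(p) = (p + p)*(p + 4) = (2*p)*(4 + p) = 2*p*(4 + p))
(-119 + S(h(l(-4))))**2 = (-119 + 2*(-4)*(4 - 4))**2 = (-119 + 2*(-4)*0)**2 = (-119 + 0)**2 = (-119)**2 = 14161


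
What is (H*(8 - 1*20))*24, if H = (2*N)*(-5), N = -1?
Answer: -2880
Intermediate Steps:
H = 10 (H = (2*(-1))*(-5) = -2*(-5) = 10)
(H*(8 - 1*20))*24 = (10*(8 - 1*20))*24 = (10*(8 - 20))*24 = (10*(-12))*24 = -120*24 = -2880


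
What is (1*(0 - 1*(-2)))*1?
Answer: 2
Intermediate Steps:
(1*(0 - 1*(-2)))*1 = (1*(0 + 2))*1 = (1*2)*1 = 2*1 = 2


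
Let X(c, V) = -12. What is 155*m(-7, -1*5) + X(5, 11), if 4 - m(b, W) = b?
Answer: 1693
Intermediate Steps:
m(b, W) = 4 - b
155*m(-7, -1*5) + X(5, 11) = 155*(4 - 1*(-7)) - 12 = 155*(4 + 7) - 12 = 155*11 - 12 = 1705 - 12 = 1693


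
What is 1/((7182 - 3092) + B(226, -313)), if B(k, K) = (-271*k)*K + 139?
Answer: 1/19174227 ≈ 5.2153e-8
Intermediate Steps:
B(k, K) = 139 - 271*K*k (B(k, K) = -271*K*k + 139 = 139 - 271*K*k)
1/((7182 - 3092) + B(226, -313)) = 1/((7182 - 3092) + (139 - 271*(-313)*226)) = 1/(4090 + (139 + 19169998)) = 1/(4090 + 19170137) = 1/19174227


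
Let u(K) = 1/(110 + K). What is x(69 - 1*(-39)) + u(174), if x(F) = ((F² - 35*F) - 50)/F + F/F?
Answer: 563909/7668 ≈ 73.541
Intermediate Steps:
x(F) = 1 + (-50 + F² - 35*F)/F (x(F) = (-50 + F² - 35*F)/F + 1 = 1 + (-50 + F² - 35*F)/F)
x(69 - 1*(-39)) + u(174) = (-34 + (69 - 1*(-39)) - 50/(69 - 1*(-39))) + 1/(110 + 174) = (-34 + (69 + 39) - 50/(69 + 39)) + 1/284 = (-34 + 108 - 50/108) + 1/284 = (-34 + 108 - 50*1/108) + 1/284 = (-34 + 108 - 25/54) + 1/284 = 3971/54 + 1/284 = 563909/7668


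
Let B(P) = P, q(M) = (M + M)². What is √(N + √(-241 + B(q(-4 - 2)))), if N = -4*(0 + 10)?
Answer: √(-40 + I*√97) ≈ 0.77287 + 6.3716*I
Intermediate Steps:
q(M) = 4*M² (q(M) = (2*M)² = 4*M²)
N = -40 (N = -4*10 = -40)
√(N + √(-241 + B(q(-4 - 2)))) = √(-40 + √(-241 + 4*(-4 - 2)²)) = √(-40 + √(-241 + 4*(-6)²)) = √(-40 + √(-241 + 4*36)) = √(-40 + √(-241 + 144)) = √(-40 + √(-97)) = √(-40 + I*√97)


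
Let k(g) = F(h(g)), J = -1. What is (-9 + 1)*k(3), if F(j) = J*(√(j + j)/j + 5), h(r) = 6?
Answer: 40 + 8*√3/3 ≈ 44.619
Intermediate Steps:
F(j) = -5 - √2/√j (F(j) = -(√(j + j)/j + 5) = -(√(2*j)/j + 5) = -((√2*√j)/j + 5) = -(√2/√j + 5) = -(5 + √2/√j) = -5 - √2/√j)
k(g) = -5 - √3/3 (k(g) = -5 - √2/√6 = -5 - √2*√6/6 = -5 - √3/3)
(-9 + 1)*k(3) = (-9 + 1)*(-5 - √3/3) = -8*(-5 - √3/3) = 40 + 8*√3/3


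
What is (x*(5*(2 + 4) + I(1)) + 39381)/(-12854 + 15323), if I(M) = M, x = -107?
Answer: 36064/2469 ≈ 14.607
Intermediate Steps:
(x*(5*(2 + 4) + I(1)) + 39381)/(-12854 + 15323) = (-107*(5*(2 + 4) + 1) + 39381)/(-12854 + 15323) = (-107*(5*6 + 1) + 39381)/2469 = (-107*(30 + 1) + 39381)*(1/2469) = (-107*31 + 39381)*(1/2469) = (-3317 + 39381)*(1/2469) = 36064*(1/2469) = 36064/2469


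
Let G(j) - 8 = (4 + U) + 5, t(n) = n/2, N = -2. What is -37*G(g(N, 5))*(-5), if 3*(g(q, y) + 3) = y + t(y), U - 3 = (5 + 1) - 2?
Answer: 4440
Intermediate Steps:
U = 7 (U = 3 + ((5 + 1) - 2) = 3 + (6 - 2) = 3 + 4 = 7)
t(n) = n/2 (t(n) = n*(1/2) = n/2)
g(q, y) = -3 + y/2 (g(q, y) = -3 + (y + y/2)/3 = -3 + (3*y/2)/3 = -3 + y/2)
G(j) = 24 (G(j) = 8 + ((4 + 7) + 5) = 8 + (11 + 5) = 8 + 16 = 24)
-37*G(g(N, 5))*(-5) = -37*24*(-5) = -888*(-5) = 4440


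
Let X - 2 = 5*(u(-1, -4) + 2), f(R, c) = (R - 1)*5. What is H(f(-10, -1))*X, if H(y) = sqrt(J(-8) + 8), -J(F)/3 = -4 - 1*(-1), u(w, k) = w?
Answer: 7*sqrt(17) ≈ 28.862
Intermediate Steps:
J(F) = 9 (J(F) = -3*(-4 - 1*(-1)) = -3*(-4 + 1) = -3*(-3) = 9)
f(R, c) = -5 + 5*R (f(R, c) = (-1 + R)*5 = -5 + 5*R)
H(y) = sqrt(17) (H(y) = sqrt(9 + 8) = sqrt(17))
X = 7 (X = 2 + 5*(-1 + 2) = 2 + 5*1 = 2 + 5 = 7)
H(f(-10, -1))*X = sqrt(17)*7 = 7*sqrt(17)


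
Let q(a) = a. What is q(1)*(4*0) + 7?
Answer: 7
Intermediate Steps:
q(1)*(4*0) + 7 = 1*(4*0) + 7 = 1*0 + 7 = 0 + 7 = 7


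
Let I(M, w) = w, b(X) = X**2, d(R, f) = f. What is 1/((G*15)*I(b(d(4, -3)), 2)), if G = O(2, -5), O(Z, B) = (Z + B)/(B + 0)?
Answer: 1/18 ≈ 0.055556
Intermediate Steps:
O(Z, B) = (B + Z)/B
G = 3/5 (G = (-5 + 2)/(-5) = -1/5*(-3) = 3/5 ≈ 0.60000)
1/((G*15)*I(b(d(4, -3)), 2)) = 1/(((3/5)*15)*2) = 1/(9*2) = 1/18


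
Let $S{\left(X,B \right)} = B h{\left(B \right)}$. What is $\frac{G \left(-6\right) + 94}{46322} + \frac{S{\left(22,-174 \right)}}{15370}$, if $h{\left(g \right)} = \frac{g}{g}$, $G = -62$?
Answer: $- \frac{146}{115805} \approx -0.0012607$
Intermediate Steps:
$h{\left(g \right)} = 1$
$S{\left(X,B \right)} = B$ ($S{\left(X,B \right)} = B 1 = B$)
$\frac{G \left(-6\right) + 94}{46322} + \frac{S{\left(22,-174 \right)}}{15370} = \frac{\left(-62\right) \left(-6\right) + 94}{46322} - \frac{174}{15370} = \left(372 + 94\right) \frac{1}{46322} - \frac{3}{265} = 466 \cdot \frac{1}{46322} - \frac{3}{265} = \frac{233}{23161} - \frac{3}{265} = - \frac{146}{115805}$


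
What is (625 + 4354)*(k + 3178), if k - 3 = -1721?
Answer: 7269340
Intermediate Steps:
k = -1718 (k = 3 - 1721 = -1718)
(625 + 4354)*(k + 3178) = (625 + 4354)*(-1718 + 3178) = 4979*1460 = 7269340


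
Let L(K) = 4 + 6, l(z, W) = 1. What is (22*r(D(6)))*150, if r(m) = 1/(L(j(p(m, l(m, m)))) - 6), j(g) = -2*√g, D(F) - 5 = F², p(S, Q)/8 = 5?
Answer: 825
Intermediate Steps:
p(S, Q) = 40 (p(S, Q) = 8*5 = 40)
D(F) = 5 + F²
L(K) = 10
r(m) = ¼ (r(m) = 1/(10 - 6) = 1/4 = ¼)
(22*r(D(6)))*150 = (22*(¼))*150 = (11/2)*150 = 825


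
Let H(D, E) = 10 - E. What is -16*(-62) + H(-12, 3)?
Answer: 999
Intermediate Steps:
-16*(-62) + H(-12, 3) = -16*(-62) + (10 - 1*3) = 992 + (10 - 3) = 992 + 7 = 999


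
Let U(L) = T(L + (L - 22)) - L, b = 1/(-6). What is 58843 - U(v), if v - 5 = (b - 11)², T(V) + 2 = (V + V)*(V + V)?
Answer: -53926315/324 ≈ -1.6644e+5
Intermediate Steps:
b = -⅙ ≈ -0.16667
T(V) = -2 + 4*V² (T(V) = -2 + (V + V)*(V + V) = -2 + (2*V)*(2*V) = -2 + 4*V²)
v = 4669/36 (v = 5 + (-⅙ - 11)² = 5 + (-67/6)² = 5 + 4489/36 = 4669/36 ≈ 129.69)
U(L) = -2 - L + 4*(-22 + 2*L)² (U(L) = (-2 + 4*(L + (L - 22))²) - L = (-2 + 4*(L + (-22 + L))²) - L = (-2 + 4*(-22 + 2*L)²) - L = -2 - L + 4*(-22 + 2*L)²)
58843 - U(v) = 58843 - (-2 - 1*4669/36 + 16*(-11 + 4669/36)²) = 58843 - (-2 - 4669/36 + 16*(4273/36)²) = 58843 - (-2 - 4669/36 + 16*(18258529/1296)) = 58843 - (-2 - 4669/36 + 18258529/81) = 58843 - 1*72991447/324 = 58843 - 72991447/324 = -53926315/324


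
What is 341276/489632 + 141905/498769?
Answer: 4609598427/4696408904 ≈ 0.98152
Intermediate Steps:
341276/489632 + 141905/498769 = 341276*(1/489632) + 141905*(1/498769) = 6563/9416 + 141905/498769 = 4609598427/4696408904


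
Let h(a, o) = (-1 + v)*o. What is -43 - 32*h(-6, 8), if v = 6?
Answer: -1323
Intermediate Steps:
h(a, o) = 5*o (h(a, o) = (-1 + 6)*o = 5*o)
-43 - 32*h(-6, 8) = -43 - 160*8 = -43 - 32*40 = -43 - 1280 = -1323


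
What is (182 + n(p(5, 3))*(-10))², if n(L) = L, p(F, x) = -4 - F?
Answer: 73984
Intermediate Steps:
(182 + n(p(5, 3))*(-10))² = (182 + (-4 - 1*5)*(-10))² = (182 + (-4 - 5)*(-10))² = (182 - 9*(-10))² = (182 + 90)² = 272² = 73984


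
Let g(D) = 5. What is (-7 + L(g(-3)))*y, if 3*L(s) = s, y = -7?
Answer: 112/3 ≈ 37.333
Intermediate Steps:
L(s) = s/3
(-7 + L(g(-3)))*y = (-7 + (⅓)*5)*(-7) = (-7 + 5/3)*(-7) = -16/3*(-7) = 112/3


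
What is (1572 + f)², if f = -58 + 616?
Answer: 4536900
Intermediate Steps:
f = 558
(1572 + f)² = (1572 + 558)² = 2130² = 4536900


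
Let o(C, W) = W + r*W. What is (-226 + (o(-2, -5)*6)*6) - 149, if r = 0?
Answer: -555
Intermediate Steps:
o(C, W) = W (o(C, W) = W + 0*W = W + 0 = W)
(-226 + (o(-2, -5)*6)*6) - 149 = (-226 - 5*6*6) - 149 = (-226 - 30*6) - 149 = (-226 - 180) - 149 = -406 - 149 = -555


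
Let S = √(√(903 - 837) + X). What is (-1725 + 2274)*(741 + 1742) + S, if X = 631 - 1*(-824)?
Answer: 1363167 + √(1455 + √66) ≈ 1.3632e+6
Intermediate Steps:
X = 1455 (X = 631 + 824 = 1455)
S = √(1455 + √66) (S = √(√(903 - 837) + 1455) = √(√66 + 1455) = √(1455 + √66) ≈ 38.251)
(-1725 + 2274)*(741 + 1742) + S = (-1725 + 2274)*(741 + 1742) + √(1455 + √66) = 549*2483 + √(1455 + √66) = 1363167 + √(1455 + √66)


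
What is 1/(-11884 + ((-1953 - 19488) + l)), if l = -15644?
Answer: -1/48969 ≈ -2.0421e-5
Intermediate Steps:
1/(-11884 + ((-1953 - 19488) + l)) = 1/(-11884 + ((-1953 - 19488) - 15644)) = 1/(-11884 + (-21441 - 15644)) = 1/(-11884 - 37085) = 1/(-48969) = -1/48969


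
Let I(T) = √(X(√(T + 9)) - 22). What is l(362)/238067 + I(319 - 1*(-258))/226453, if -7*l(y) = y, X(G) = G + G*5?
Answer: -362/1666469 + √(-22 + 6*√586)/226453 ≈ -0.00016820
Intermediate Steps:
X(G) = 6*G (X(G) = G + 5*G = 6*G)
l(y) = -y/7
I(T) = √(-22 + 6*√(9 + T)) (I(T) = √(6*√(T + 9) - 22) = √(6*√(9 + T) - 22) = √(-22 + 6*√(9 + T)))
l(362)/238067 + I(319 - 1*(-258))/226453 = -⅐*362/238067 + √(-22 + 6*√(9 + (319 - 1*(-258))))/226453 = -362/7*1/238067 + √(-22 + 6*√(9 + (319 + 258)))*(1/226453) = -362/1666469 + √(-22 + 6*√(9 + 577))*(1/226453) = -362/1666469 + √(-22 + 6*√586)*(1/226453) = -362/1666469 + √(-22 + 6*√586)/226453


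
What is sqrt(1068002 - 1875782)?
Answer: 2*I*sqrt(201945) ≈ 898.77*I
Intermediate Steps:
sqrt(1068002 - 1875782) = sqrt(-807780) = 2*I*sqrt(201945)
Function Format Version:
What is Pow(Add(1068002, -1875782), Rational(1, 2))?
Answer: Mul(2, I, Pow(201945, Rational(1, 2))) ≈ Mul(898.77, I)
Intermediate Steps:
Pow(Add(1068002, -1875782), Rational(1, 2)) = Pow(-807780, Rational(1, 2)) = Mul(2, I, Pow(201945, Rational(1, 2)))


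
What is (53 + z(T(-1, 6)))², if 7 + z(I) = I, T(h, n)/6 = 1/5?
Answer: 55696/25 ≈ 2227.8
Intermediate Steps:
T(h, n) = 6/5 (T(h, n) = 6*(1/5) = 6*(1*(⅕)) = 6*(⅕) = 6/5)
z(I) = -7 + I
(53 + z(T(-1, 6)))² = (53 + (-7 + 6/5))² = (53 - 29/5)² = (236/5)² = 55696/25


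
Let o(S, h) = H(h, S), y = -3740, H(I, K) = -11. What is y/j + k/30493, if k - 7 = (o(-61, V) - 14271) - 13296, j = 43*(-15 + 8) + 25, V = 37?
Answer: 26608556/2104017 ≈ 12.647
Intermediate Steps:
o(S, h) = -11
j = -276 (j = 43*(-7) + 25 = -301 + 25 = -276)
k = -27571 (k = 7 + ((-11 - 14271) - 13296) = 7 + (-14282 - 13296) = 7 - 27578 = -27571)
y/j + k/30493 = -3740/(-276) - 27571/30493 = -3740*(-1/276) - 27571*1/30493 = 935/69 - 27571/30493 = 26608556/2104017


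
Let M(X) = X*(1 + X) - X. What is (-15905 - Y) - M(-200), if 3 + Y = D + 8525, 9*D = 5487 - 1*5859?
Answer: -193157/3 ≈ -64386.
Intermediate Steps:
D = -124/3 (D = (5487 - 1*5859)/9 = (5487 - 5859)/9 = (⅑)*(-372) = -124/3 ≈ -41.333)
M(X) = -X + X*(1 + X)
Y = 25442/3 (Y = -3 + (-124/3 + 8525) = -3 + 25451/3 = 25442/3 ≈ 8480.7)
(-15905 - Y) - M(-200) = (-15905 - 1*25442/3) - 1*(-200)² = (-15905 - 25442/3) - 1*40000 = -73157/3 - 40000 = -193157/3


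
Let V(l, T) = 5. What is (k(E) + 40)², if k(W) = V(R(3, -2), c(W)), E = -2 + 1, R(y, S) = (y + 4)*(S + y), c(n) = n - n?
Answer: 2025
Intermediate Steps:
c(n) = 0
R(y, S) = (4 + y)*(S + y)
E = -1
k(W) = 5
(k(E) + 40)² = (5 + 40)² = 45² = 2025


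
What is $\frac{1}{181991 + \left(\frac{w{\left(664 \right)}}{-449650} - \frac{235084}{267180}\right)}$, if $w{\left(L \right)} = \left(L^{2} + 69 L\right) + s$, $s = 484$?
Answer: $\frac{3003437175}{546592638051728} \approx 5.4948 \cdot 10^{-6}$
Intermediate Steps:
$w{\left(L \right)} = 484 + L^{2} + 69 L$ ($w{\left(L \right)} = \left(L^{2} + 69 L\right) + 484 = 484 + L^{2} + 69 L$)
$\frac{1}{181991 + \left(\frac{w{\left(664 \right)}}{-449650} - \frac{235084}{267180}\right)} = \frac{1}{181991 + \left(\frac{484 + 664^{2} + 69 \cdot 664}{-449650} - \frac{235084}{267180}\right)} = \frac{1}{181991 + \left(\left(484 + 440896 + 45816\right) \left(- \frac{1}{449650}\right) - \frac{58771}{66795}\right)} = \frac{1}{181991 + \left(487196 \left(- \frac{1}{449650}\right) - \frac{58771}{66795}\right)} = \frac{1}{181991 - \frac{5896863697}{3003437175}} = \frac{1}{\frac{546592638051728}{3003437175}} = \frac{3003437175}{546592638051728}$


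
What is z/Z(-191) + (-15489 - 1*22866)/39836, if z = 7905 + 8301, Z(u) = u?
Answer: -652908021/7608676 ≈ -85.811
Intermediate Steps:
z = 16206
z/Z(-191) + (-15489 - 1*22866)/39836 = 16206/(-191) + (-15489 - 1*22866)/39836 = 16206*(-1/191) + (-15489 - 22866)*(1/39836) = -16206/191 - 38355*1/39836 = -16206/191 - 38355/39836 = -652908021/7608676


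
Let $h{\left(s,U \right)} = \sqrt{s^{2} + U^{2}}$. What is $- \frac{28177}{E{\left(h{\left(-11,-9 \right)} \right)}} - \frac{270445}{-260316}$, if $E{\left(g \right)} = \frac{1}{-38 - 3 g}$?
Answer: $\frac{39818197123}{37188} + 84531 \sqrt{202} \approx 2.2721 \cdot 10^{6}$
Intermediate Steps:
$h{\left(s,U \right)} = \sqrt{U^{2} + s^{2}}$
$- \frac{28177}{E{\left(h{\left(-11,-9 \right)} \right)}} - \frac{270445}{-260316} = - \frac{28177}{\left(-1\right) \frac{1}{38 + 3 \sqrt{\left(-9\right)^{2} + \left(-11\right)^{2}}}} - \frac{270445}{-260316} = - \frac{28177}{\left(-1\right) \frac{1}{38 + 3 \sqrt{81 + 121}}} - - \frac{38635}{37188} = - \frac{28177}{\left(-1\right) \frac{1}{38 + 3 \sqrt{202}}} + \frac{38635}{37188} = - 28177 \left(-38 - 3 \sqrt{202}\right) + \frac{38635}{37188} = \left(1070726 + 84531 \sqrt{202}\right) + \frac{38635}{37188} = \frac{39818197123}{37188} + 84531 \sqrt{202}$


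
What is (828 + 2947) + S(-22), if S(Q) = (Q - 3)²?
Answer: 4400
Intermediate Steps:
S(Q) = (-3 + Q)²
(828 + 2947) + S(-22) = (828 + 2947) + (-3 - 22)² = 3775 + (-25)² = 3775 + 625 = 4400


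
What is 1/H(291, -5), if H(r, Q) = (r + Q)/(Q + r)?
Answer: 1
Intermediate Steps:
H(r, Q) = 1 (H(r, Q) = (Q + r)/(Q + r) = 1)
1/H(291, -5) = 1/1 = 1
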